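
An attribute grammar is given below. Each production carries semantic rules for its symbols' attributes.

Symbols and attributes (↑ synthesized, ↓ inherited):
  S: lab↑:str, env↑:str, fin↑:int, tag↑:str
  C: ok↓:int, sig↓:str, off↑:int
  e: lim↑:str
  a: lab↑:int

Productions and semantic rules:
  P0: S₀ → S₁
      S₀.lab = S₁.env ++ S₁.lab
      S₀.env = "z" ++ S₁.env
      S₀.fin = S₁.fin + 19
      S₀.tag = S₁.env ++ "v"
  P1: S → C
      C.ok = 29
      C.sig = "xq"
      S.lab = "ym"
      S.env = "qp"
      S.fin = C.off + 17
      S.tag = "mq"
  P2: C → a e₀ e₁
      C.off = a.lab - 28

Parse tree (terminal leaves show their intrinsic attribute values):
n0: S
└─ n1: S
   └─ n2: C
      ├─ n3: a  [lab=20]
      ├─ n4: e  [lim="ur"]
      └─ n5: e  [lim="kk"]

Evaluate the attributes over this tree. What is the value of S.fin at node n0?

1. n2.ok = 29  [29]
2. n2.sig = "xq"  ["xq"]
3. n3.lab = 20  [terminal]
4. n4.lim = "ur"  [terminal]
5. n5.lim = "kk"  [terminal]
6. n2.off = -8  [a.lab - 28]
7. n1.lab = "ym"  ["ym"]
8. n1.env = "qp"  ["qp"]
9. n1.fin = 9  [C.off + 17]
10. n1.tag = "mq"  ["mq"]
11. n0.lab = "qpym"  [S₁.env ++ S₁.lab]
12. n0.env = "zqp"  ["z" ++ S₁.env]
13. n0.fin = 28  [S₁.fin + 19]
14. n0.tag = "qpv"  [S₁.env ++ "v"]

28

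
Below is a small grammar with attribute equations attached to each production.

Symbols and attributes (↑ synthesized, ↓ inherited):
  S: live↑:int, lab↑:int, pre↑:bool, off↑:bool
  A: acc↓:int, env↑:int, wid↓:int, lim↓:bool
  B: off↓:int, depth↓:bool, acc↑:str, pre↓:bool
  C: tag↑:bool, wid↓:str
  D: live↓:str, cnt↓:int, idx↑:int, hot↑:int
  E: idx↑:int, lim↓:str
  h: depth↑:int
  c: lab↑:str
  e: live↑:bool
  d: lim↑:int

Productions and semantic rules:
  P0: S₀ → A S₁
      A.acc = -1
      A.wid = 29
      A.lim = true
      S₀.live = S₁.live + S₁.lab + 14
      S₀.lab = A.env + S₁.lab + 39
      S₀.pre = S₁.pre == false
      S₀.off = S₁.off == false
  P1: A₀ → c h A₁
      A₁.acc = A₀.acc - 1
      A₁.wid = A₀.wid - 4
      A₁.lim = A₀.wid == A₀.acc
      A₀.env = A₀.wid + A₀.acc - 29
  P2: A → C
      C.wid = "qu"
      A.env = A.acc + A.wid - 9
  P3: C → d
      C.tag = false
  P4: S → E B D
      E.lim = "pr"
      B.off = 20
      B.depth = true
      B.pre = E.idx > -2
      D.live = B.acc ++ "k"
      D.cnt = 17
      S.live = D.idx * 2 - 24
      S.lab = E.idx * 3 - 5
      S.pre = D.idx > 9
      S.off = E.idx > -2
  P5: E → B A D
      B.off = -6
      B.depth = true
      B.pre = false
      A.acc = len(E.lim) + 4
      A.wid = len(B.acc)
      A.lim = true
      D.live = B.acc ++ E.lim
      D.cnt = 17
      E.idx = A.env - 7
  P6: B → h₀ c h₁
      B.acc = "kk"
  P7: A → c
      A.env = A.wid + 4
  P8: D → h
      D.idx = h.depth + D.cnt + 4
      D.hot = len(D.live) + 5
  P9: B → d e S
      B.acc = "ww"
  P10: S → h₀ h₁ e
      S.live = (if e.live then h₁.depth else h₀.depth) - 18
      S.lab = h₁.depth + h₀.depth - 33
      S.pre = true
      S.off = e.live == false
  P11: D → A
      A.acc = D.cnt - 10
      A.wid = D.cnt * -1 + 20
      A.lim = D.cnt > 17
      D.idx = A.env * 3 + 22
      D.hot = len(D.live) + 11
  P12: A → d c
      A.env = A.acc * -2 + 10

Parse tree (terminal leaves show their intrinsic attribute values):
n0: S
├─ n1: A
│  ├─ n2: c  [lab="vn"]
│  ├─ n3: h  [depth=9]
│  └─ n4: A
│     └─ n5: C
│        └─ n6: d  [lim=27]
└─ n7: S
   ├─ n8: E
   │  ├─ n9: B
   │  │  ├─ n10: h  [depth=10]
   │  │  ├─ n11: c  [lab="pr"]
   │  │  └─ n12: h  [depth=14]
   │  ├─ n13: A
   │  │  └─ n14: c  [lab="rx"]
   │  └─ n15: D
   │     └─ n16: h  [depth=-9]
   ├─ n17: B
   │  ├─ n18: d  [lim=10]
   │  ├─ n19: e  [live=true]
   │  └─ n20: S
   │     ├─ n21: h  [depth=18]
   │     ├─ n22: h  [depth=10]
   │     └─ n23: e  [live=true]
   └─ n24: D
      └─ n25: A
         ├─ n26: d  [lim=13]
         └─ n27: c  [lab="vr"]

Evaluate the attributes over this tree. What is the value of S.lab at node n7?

1. n1.acc = -1  [-1]
2. n1.wid = 29  [29]
3. n1.lim = true  [true]
4. n2.lab = "vn"  [terminal]
5. n3.depth = 9  [terminal]
6. n4.acc = -2  [A₀.acc - 1]
7. n4.wid = 25  [A₀.wid - 4]
8. n4.lim = false  [A₀.wid == A₀.acc]
9. n5.wid = "qu"  ["qu"]
10. n6.lim = 27  [terminal]
11. n5.tag = false  [false]
12. n4.env = 14  [A.acc + A.wid - 9]
13. n1.env = -1  [A₀.wid + A₀.acc - 29]
14. n8.lim = "pr"  ["pr"]
15. n9.off = -6  [-6]
16. n9.depth = true  [true]
17. n9.pre = false  [false]
18. n10.depth = 10  [terminal]
19. n11.lab = "pr"  [terminal]
20. n12.depth = 14  [terminal]
21. n9.acc = "kk"  ["kk"]
22. n13.acc = 6  [len(E.lim) + 4]
23. n13.wid = 2  [len(B.acc)]
24. n13.lim = true  [true]
25. n14.lab = "rx"  [terminal]
26. n13.env = 6  [A.wid + 4]
27. n15.live = "kkpr"  [B.acc ++ E.lim]
28. n15.cnt = 17  [17]
29. n16.depth = -9  [terminal]
30. n15.idx = 12  [h.depth + D.cnt + 4]
31. n15.hot = 9  [len(D.live) + 5]
32. n8.idx = -1  [A.env - 7]
33. n17.off = 20  [20]
34. n17.depth = true  [true]
35. n17.pre = true  [E.idx > -2]
36. n18.lim = 10  [terminal]
37. n19.live = true  [terminal]
38. n21.depth = 18  [terminal]
39. n22.depth = 10  [terminal]
40. n23.live = true  [terminal]
41. n20.live = -8  [(if e.live then h₁.depth else h₀.depth) - 18]
42. n20.lab = -5  [h₁.depth + h₀.depth - 33]
43. n20.pre = true  [true]
44. n20.off = false  [e.live == false]
45. n17.acc = "ww"  ["ww"]
46. n24.live = "wwk"  [B.acc ++ "k"]
47. n24.cnt = 17  [17]
48. n25.acc = 7  [D.cnt - 10]
49. n25.wid = 3  [D.cnt * -1 + 20]
50. n25.lim = false  [D.cnt > 17]
51. n26.lim = 13  [terminal]
52. n27.lab = "vr"  [terminal]
53. n25.env = -4  [A.acc * -2 + 10]
54. n24.idx = 10  [A.env * 3 + 22]
55. n24.hot = 14  [len(D.live) + 11]
56. n7.live = -4  [D.idx * 2 - 24]
57. n7.lab = -8  [E.idx * 3 - 5]
58. n7.pre = true  [D.idx > 9]
59. n7.off = true  [E.idx > -2]
60. n0.live = 2  [S₁.live + S₁.lab + 14]
61. n0.lab = 30  [A.env + S₁.lab + 39]
62. n0.pre = false  [S₁.pre == false]
63. n0.off = false  [S₁.off == false]

-8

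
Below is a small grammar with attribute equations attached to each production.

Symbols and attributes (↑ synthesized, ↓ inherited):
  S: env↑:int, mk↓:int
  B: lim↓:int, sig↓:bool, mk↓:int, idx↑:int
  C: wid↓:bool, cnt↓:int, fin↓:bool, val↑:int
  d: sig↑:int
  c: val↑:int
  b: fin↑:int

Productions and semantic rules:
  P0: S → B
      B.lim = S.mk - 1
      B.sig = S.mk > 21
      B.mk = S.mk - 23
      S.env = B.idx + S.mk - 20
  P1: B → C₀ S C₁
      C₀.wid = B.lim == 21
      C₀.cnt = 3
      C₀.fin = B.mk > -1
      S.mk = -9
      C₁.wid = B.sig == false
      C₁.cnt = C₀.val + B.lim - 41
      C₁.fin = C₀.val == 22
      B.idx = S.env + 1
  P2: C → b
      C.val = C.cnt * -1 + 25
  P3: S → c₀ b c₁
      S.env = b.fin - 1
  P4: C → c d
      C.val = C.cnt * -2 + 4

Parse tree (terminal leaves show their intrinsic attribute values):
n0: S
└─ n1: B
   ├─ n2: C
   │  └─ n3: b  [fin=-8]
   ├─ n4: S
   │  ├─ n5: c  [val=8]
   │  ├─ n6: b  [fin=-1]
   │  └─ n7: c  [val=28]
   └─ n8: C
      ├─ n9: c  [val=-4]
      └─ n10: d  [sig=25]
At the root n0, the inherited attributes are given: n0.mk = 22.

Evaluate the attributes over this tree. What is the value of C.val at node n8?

1. n0.mk = 22  [given at root]
2. n1.lim = 21  [S.mk - 1]
3. n1.sig = true  [S.mk > 21]
4. n1.mk = -1  [S.mk - 23]
5. n2.wid = true  [B.lim == 21]
6. n2.cnt = 3  [3]
7. n2.fin = false  [B.mk > -1]
8. n3.fin = -8  [terminal]
9. n2.val = 22  [C.cnt * -1 + 25]
10. n4.mk = -9  [-9]
11. n5.val = 8  [terminal]
12. n6.fin = -1  [terminal]
13. n7.val = 28  [terminal]
14. n4.env = -2  [b.fin - 1]
15. n8.wid = false  [B.sig == false]
16. n8.cnt = 2  [C₀.val + B.lim - 41]
17. n8.fin = true  [C₀.val == 22]
18. n9.val = -4  [terminal]
19. n10.sig = 25  [terminal]
20. n8.val = 0  [C.cnt * -2 + 4]
21. n1.idx = -1  [S.env + 1]
22. n0.env = 1  [B.idx + S.mk - 20]

0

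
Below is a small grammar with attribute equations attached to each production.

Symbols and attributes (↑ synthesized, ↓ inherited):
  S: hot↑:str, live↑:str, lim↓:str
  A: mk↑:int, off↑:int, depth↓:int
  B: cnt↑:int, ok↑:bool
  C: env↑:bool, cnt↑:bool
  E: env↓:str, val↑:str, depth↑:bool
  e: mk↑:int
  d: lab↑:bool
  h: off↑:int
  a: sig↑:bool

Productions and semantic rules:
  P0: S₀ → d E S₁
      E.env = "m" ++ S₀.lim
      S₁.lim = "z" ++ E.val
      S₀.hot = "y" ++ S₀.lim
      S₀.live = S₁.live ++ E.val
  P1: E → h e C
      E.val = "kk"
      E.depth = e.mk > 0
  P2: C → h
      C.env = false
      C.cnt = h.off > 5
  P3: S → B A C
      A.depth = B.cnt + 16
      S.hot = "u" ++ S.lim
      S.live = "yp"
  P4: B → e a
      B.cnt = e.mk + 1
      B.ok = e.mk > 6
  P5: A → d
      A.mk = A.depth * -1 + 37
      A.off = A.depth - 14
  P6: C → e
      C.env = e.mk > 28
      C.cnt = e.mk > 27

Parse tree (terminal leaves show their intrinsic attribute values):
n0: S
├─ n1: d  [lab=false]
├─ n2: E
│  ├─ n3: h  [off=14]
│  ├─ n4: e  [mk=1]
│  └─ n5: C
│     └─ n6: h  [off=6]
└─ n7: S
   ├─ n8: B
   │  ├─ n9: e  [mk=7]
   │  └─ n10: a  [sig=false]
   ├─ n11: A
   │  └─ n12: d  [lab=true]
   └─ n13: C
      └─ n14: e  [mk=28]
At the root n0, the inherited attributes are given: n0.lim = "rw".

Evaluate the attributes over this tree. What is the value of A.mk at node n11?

13

1. n0.lim = "rw"  [given at root]
2. n1.lab = false  [terminal]
3. n2.env = "mrw"  ["m" ++ S₀.lim]
4. n3.off = 14  [terminal]
5. n4.mk = 1  [terminal]
6. n6.off = 6  [terminal]
7. n5.env = false  [false]
8. n5.cnt = true  [h.off > 5]
9. n2.val = "kk"  ["kk"]
10. n2.depth = true  [e.mk > 0]
11. n7.lim = "zkk"  ["z" ++ E.val]
12. n9.mk = 7  [terminal]
13. n10.sig = false  [terminal]
14. n8.cnt = 8  [e.mk + 1]
15. n8.ok = true  [e.mk > 6]
16. n11.depth = 24  [B.cnt + 16]
17. n12.lab = true  [terminal]
18. n11.mk = 13  [A.depth * -1 + 37]
19. n11.off = 10  [A.depth - 14]
20. n14.mk = 28  [terminal]
21. n13.env = false  [e.mk > 28]
22. n13.cnt = true  [e.mk > 27]
23. n7.hot = "uzkk"  ["u" ++ S.lim]
24. n7.live = "yp"  ["yp"]
25. n0.hot = "yrw"  ["y" ++ S₀.lim]
26. n0.live = "ypkk"  [S₁.live ++ E.val]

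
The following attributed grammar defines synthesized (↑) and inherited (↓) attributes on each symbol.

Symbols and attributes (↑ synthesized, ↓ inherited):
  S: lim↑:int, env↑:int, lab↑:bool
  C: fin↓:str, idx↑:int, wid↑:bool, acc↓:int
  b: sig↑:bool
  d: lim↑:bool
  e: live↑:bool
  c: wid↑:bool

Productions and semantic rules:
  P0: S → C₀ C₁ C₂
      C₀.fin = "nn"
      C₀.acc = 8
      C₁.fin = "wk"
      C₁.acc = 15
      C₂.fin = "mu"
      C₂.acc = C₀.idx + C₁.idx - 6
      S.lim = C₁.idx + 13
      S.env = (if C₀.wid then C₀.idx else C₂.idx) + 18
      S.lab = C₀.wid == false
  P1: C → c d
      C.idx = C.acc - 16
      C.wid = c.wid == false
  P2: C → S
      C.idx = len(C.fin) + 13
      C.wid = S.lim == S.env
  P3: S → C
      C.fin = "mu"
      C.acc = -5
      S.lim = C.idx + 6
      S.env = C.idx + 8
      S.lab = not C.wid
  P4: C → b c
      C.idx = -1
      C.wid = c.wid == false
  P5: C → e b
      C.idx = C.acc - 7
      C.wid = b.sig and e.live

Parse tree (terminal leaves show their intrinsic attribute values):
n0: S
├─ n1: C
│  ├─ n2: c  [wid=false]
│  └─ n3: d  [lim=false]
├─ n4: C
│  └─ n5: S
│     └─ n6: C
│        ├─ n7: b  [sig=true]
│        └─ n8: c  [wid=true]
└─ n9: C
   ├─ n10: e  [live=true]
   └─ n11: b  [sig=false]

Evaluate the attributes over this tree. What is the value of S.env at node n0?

10

1. n1.fin = "nn"  ["nn"]
2. n1.acc = 8  [8]
3. n2.wid = false  [terminal]
4. n3.lim = false  [terminal]
5. n1.idx = -8  [C.acc - 16]
6. n1.wid = true  [c.wid == false]
7. n4.fin = "wk"  ["wk"]
8. n4.acc = 15  [15]
9. n6.fin = "mu"  ["mu"]
10. n6.acc = -5  [-5]
11. n7.sig = true  [terminal]
12. n8.wid = true  [terminal]
13. n6.idx = -1  [-1]
14. n6.wid = false  [c.wid == false]
15. n5.lim = 5  [C.idx + 6]
16. n5.env = 7  [C.idx + 8]
17. n5.lab = true  [not C.wid]
18. n4.idx = 15  [len(C.fin) + 13]
19. n4.wid = false  [S.lim == S.env]
20. n9.fin = "mu"  ["mu"]
21. n9.acc = 1  [C₀.idx + C₁.idx - 6]
22. n10.live = true  [terminal]
23. n11.sig = false  [terminal]
24. n9.idx = -6  [C.acc - 7]
25. n9.wid = false  [b.sig and e.live]
26. n0.lim = 28  [C₁.idx + 13]
27. n0.env = 10  [(if C₀.wid then C₀.idx else C₂.idx) + 18]
28. n0.lab = false  [C₀.wid == false]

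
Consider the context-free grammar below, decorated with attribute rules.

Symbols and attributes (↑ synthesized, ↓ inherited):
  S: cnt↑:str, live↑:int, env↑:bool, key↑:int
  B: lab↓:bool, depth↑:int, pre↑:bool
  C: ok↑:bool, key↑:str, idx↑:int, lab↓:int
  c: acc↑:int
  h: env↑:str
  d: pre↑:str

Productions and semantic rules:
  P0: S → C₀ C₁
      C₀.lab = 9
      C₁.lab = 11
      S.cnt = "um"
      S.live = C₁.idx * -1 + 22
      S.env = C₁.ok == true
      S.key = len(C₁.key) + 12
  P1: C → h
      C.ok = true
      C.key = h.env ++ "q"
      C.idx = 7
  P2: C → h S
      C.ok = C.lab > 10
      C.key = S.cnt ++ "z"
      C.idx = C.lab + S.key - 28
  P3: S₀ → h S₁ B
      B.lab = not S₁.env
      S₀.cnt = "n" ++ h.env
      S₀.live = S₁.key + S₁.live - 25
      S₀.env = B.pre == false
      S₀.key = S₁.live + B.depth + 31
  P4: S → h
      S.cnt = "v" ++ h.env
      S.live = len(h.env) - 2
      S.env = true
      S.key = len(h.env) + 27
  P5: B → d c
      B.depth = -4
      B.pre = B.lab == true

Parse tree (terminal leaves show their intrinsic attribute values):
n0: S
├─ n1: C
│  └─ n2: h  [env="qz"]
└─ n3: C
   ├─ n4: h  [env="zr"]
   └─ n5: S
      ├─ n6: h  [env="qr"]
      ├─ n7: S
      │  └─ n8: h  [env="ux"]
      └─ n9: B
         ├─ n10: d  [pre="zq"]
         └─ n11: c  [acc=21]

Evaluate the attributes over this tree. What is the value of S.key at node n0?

16

1. n1.lab = 9  [9]
2. n2.env = "qz"  [terminal]
3. n1.ok = true  [true]
4. n1.key = "qzq"  [h.env ++ "q"]
5. n1.idx = 7  [7]
6. n3.lab = 11  [11]
7. n4.env = "zr"  [terminal]
8. n6.env = "qr"  [terminal]
9. n8.env = "ux"  [terminal]
10. n7.cnt = "vux"  ["v" ++ h.env]
11. n7.live = 0  [len(h.env) - 2]
12. n7.env = true  [true]
13. n7.key = 29  [len(h.env) + 27]
14. n9.lab = false  [not S₁.env]
15. n10.pre = "zq"  [terminal]
16. n11.acc = 21  [terminal]
17. n9.depth = -4  [-4]
18. n9.pre = false  [B.lab == true]
19. n5.cnt = "nqr"  ["n" ++ h.env]
20. n5.live = 4  [S₁.key + S₁.live - 25]
21. n5.env = true  [B.pre == false]
22. n5.key = 27  [S₁.live + B.depth + 31]
23. n3.ok = true  [C.lab > 10]
24. n3.key = "nqrz"  [S.cnt ++ "z"]
25. n3.idx = 10  [C.lab + S.key - 28]
26. n0.cnt = "um"  ["um"]
27. n0.live = 12  [C₁.idx * -1 + 22]
28. n0.env = true  [C₁.ok == true]
29. n0.key = 16  [len(C₁.key) + 12]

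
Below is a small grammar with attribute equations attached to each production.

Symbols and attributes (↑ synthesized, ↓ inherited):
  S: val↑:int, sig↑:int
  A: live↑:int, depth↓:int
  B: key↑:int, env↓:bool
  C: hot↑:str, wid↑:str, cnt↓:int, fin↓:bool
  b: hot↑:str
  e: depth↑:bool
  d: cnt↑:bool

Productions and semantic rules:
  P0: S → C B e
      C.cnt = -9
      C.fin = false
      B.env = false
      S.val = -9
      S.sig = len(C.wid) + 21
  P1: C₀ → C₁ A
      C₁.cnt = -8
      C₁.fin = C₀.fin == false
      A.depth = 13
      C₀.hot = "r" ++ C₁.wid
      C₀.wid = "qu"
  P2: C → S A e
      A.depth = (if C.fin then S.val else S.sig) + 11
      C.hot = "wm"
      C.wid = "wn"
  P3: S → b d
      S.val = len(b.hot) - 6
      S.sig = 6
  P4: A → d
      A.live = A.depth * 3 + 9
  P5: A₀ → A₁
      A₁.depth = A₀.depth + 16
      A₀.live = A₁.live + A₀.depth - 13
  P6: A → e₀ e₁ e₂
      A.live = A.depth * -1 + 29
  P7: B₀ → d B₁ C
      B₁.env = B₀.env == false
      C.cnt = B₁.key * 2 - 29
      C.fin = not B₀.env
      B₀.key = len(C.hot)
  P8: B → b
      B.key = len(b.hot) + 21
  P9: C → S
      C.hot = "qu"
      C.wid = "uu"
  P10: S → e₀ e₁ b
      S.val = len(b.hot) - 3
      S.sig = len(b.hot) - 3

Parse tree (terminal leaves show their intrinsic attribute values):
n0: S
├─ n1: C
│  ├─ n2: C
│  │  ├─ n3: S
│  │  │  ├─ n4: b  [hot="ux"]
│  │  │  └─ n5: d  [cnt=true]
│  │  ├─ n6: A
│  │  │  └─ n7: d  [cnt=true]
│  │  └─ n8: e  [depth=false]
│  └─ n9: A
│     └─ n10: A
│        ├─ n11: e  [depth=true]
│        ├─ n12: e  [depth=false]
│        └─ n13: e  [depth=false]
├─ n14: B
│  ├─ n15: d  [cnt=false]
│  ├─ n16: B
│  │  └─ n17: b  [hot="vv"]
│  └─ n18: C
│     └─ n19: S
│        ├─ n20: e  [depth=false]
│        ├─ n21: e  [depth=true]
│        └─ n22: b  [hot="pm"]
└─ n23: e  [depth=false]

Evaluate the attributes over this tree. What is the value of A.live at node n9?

1. n1.cnt = -9  [-9]
2. n1.fin = false  [false]
3. n2.cnt = -8  [-8]
4. n2.fin = true  [C₀.fin == false]
5. n4.hot = "ux"  [terminal]
6. n5.cnt = true  [terminal]
7. n3.val = -4  [len(b.hot) - 6]
8. n3.sig = 6  [6]
9. n6.depth = 7  [(if C.fin then S.val else S.sig) + 11]
10. n7.cnt = true  [terminal]
11. n6.live = 30  [A.depth * 3 + 9]
12. n8.depth = false  [terminal]
13. n2.hot = "wm"  ["wm"]
14. n2.wid = "wn"  ["wn"]
15. n9.depth = 13  [13]
16. n10.depth = 29  [A₀.depth + 16]
17. n11.depth = true  [terminal]
18. n12.depth = false  [terminal]
19. n13.depth = false  [terminal]
20. n10.live = 0  [A.depth * -1 + 29]
21. n9.live = 0  [A₁.live + A₀.depth - 13]
22. n1.hot = "rwn"  ["r" ++ C₁.wid]
23. n1.wid = "qu"  ["qu"]
24. n14.env = false  [false]
25. n15.cnt = false  [terminal]
26. n16.env = true  [B₀.env == false]
27. n17.hot = "vv"  [terminal]
28. n16.key = 23  [len(b.hot) + 21]
29. n18.cnt = 17  [B₁.key * 2 - 29]
30. n18.fin = true  [not B₀.env]
31. n20.depth = false  [terminal]
32. n21.depth = true  [terminal]
33. n22.hot = "pm"  [terminal]
34. n19.val = -1  [len(b.hot) - 3]
35. n19.sig = -1  [len(b.hot) - 3]
36. n18.hot = "qu"  ["qu"]
37. n18.wid = "uu"  ["uu"]
38. n14.key = 2  [len(C.hot)]
39. n23.depth = false  [terminal]
40. n0.val = -9  [-9]
41. n0.sig = 23  [len(C.wid) + 21]

0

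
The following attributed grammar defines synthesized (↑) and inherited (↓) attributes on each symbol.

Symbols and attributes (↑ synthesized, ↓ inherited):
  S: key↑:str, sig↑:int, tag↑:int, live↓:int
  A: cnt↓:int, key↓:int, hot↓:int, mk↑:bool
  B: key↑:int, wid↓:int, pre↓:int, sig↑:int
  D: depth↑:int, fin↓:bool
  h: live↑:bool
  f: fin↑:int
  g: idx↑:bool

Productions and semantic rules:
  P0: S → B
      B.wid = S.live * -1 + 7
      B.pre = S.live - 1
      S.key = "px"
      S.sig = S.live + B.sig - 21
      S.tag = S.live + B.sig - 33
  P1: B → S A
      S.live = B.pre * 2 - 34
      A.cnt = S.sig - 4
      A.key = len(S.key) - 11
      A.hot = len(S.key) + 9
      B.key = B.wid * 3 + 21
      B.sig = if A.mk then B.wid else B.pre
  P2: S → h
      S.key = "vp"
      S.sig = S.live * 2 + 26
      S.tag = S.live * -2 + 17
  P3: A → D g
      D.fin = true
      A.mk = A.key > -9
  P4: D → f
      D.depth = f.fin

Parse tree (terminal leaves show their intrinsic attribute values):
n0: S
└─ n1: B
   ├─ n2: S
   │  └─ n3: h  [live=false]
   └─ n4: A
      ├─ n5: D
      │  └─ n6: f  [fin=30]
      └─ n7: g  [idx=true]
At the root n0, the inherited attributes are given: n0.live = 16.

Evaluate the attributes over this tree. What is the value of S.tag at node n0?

1. n0.live = 16  [given at root]
2. n1.wid = -9  [S.live * -1 + 7]
3. n1.pre = 15  [S.live - 1]
4. n2.live = -4  [B.pre * 2 - 34]
5. n3.live = false  [terminal]
6. n2.key = "vp"  ["vp"]
7. n2.sig = 18  [S.live * 2 + 26]
8. n2.tag = 25  [S.live * -2 + 17]
9. n4.cnt = 14  [S.sig - 4]
10. n4.key = -9  [len(S.key) - 11]
11. n4.hot = 11  [len(S.key) + 9]
12. n5.fin = true  [true]
13. n6.fin = 30  [terminal]
14. n5.depth = 30  [f.fin]
15. n7.idx = true  [terminal]
16. n4.mk = false  [A.key > -9]
17. n1.key = -6  [B.wid * 3 + 21]
18. n1.sig = 15  [if A.mk then B.wid else B.pre]
19. n0.key = "px"  ["px"]
20. n0.sig = 10  [S.live + B.sig - 21]
21. n0.tag = -2  [S.live + B.sig - 33]

-2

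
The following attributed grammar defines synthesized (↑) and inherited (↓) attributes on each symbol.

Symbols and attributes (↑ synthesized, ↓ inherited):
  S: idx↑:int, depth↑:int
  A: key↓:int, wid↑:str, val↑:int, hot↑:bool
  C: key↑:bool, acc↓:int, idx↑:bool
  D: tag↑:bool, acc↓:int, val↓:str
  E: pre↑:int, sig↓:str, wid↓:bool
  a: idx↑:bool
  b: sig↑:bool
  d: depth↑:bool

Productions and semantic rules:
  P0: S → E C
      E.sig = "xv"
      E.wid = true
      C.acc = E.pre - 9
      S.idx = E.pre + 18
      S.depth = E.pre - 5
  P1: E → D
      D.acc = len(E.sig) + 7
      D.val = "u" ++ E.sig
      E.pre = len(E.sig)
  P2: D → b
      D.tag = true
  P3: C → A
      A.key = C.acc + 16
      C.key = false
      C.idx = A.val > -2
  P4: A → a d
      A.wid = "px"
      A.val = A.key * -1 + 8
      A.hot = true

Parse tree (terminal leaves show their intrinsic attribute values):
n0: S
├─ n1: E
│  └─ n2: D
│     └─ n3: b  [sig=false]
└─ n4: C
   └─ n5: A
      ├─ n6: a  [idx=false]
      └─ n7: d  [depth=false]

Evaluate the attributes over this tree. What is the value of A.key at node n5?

1. n1.sig = "xv"  ["xv"]
2. n1.wid = true  [true]
3. n2.acc = 9  [len(E.sig) + 7]
4. n2.val = "uxv"  ["u" ++ E.sig]
5. n3.sig = false  [terminal]
6. n2.tag = true  [true]
7. n1.pre = 2  [len(E.sig)]
8. n4.acc = -7  [E.pre - 9]
9. n5.key = 9  [C.acc + 16]
10. n6.idx = false  [terminal]
11. n7.depth = false  [terminal]
12. n5.wid = "px"  ["px"]
13. n5.val = -1  [A.key * -1 + 8]
14. n5.hot = true  [true]
15. n4.key = false  [false]
16. n4.idx = true  [A.val > -2]
17. n0.idx = 20  [E.pre + 18]
18. n0.depth = -3  [E.pre - 5]

9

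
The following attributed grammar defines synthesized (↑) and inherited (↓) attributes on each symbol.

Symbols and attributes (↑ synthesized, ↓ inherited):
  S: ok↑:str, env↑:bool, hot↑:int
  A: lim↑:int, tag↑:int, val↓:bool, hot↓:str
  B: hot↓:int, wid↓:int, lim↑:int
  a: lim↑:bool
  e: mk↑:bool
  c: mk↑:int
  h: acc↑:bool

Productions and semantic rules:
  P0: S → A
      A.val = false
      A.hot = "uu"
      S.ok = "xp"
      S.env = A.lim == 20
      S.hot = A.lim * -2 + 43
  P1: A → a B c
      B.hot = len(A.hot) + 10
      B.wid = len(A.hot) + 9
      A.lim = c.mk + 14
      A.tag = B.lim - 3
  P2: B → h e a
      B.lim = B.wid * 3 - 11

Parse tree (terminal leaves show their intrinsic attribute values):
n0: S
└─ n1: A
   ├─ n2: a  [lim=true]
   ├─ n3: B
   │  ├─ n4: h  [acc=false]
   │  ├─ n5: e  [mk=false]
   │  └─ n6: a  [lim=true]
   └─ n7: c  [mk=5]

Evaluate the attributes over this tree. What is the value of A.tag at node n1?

1. n1.val = false  [false]
2. n1.hot = "uu"  ["uu"]
3. n2.lim = true  [terminal]
4. n3.hot = 12  [len(A.hot) + 10]
5. n3.wid = 11  [len(A.hot) + 9]
6. n4.acc = false  [terminal]
7. n5.mk = false  [terminal]
8. n6.lim = true  [terminal]
9. n3.lim = 22  [B.wid * 3 - 11]
10. n7.mk = 5  [terminal]
11. n1.lim = 19  [c.mk + 14]
12. n1.tag = 19  [B.lim - 3]
13. n0.ok = "xp"  ["xp"]
14. n0.env = false  [A.lim == 20]
15. n0.hot = 5  [A.lim * -2 + 43]

19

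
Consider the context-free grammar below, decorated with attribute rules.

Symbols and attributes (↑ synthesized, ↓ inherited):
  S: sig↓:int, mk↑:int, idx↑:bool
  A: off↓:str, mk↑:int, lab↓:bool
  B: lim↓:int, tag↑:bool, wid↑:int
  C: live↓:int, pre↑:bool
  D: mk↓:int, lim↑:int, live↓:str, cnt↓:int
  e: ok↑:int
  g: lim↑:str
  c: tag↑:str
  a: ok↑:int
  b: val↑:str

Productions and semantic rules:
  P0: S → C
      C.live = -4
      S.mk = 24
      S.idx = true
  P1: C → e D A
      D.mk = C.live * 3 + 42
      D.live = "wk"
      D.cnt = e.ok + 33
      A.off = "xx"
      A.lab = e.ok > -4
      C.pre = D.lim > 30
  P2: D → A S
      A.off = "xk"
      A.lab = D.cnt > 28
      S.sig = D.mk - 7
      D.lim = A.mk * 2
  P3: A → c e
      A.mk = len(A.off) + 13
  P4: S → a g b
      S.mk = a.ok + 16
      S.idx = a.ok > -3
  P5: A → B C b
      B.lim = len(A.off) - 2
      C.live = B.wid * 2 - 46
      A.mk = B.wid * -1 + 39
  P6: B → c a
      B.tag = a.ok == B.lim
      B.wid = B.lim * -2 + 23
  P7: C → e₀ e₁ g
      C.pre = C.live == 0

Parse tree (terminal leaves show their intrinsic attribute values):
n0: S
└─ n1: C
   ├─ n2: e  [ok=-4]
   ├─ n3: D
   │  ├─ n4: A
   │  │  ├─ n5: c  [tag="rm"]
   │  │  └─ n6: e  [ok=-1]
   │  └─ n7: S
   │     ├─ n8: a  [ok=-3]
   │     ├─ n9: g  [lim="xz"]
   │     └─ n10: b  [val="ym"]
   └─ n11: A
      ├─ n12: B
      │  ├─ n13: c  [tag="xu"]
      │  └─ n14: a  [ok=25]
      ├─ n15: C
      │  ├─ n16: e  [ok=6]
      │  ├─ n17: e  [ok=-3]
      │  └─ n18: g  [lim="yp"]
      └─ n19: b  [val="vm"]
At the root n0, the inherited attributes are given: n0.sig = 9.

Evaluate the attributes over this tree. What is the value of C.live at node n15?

1. n0.sig = 9  [given at root]
2. n1.live = -4  [-4]
3. n2.ok = -4  [terminal]
4. n3.mk = 30  [C.live * 3 + 42]
5. n3.live = "wk"  ["wk"]
6. n3.cnt = 29  [e.ok + 33]
7. n4.off = "xk"  ["xk"]
8. n4.lab = true  [D.cnt > 28]
9. n5.tag = "rm"  [terminal]
10. n6.ok = -1  [terminal]
11. n4.mk = 15  [len(A.off) + 13]
12. n7.sig = 23  [D.mk - 7]
13. n8.ok = -3  [terminal]
14. n9.lim = "xz"  [terminal]
15. n10.val = "ym"  [terminal]
16. n7.mk = 13  [a.ok + 16]
17. n7.idx = false  [a.ok > -3]
18. n3.lim = 30  [A.mk * 2]
19. n11.off = "xx"  ["xx"]
20. n11.lab = false  [e.ok > -4]
21. n12.lim = 0  [len(A.off) - 2]
22. n13.tag = "xu"  [terminal]
23. n14.ok = 25  [terminal]
24. n12.tag = false  [a.ok == B.lim]
25. n12.wid = 23  [B.lim * -2 + 23]
26. n15.live = 0  [B.wid * 2 - 46]
27. n16.ok = 6  [terminal]
28. n17.ok = -3  [terminal]
29. n18.lim = "yp"  [terminal]
30. n15.pre = true  [C.live == 0]
31. n19.val = "vm"  [terminal]
32. n11.mk = 16  [B.wid * -1 + 39]
33. n1.pre = false  [D.lim > 30]
34. n0.mk = 24  [24]
35. n0.idx = true  [true]

0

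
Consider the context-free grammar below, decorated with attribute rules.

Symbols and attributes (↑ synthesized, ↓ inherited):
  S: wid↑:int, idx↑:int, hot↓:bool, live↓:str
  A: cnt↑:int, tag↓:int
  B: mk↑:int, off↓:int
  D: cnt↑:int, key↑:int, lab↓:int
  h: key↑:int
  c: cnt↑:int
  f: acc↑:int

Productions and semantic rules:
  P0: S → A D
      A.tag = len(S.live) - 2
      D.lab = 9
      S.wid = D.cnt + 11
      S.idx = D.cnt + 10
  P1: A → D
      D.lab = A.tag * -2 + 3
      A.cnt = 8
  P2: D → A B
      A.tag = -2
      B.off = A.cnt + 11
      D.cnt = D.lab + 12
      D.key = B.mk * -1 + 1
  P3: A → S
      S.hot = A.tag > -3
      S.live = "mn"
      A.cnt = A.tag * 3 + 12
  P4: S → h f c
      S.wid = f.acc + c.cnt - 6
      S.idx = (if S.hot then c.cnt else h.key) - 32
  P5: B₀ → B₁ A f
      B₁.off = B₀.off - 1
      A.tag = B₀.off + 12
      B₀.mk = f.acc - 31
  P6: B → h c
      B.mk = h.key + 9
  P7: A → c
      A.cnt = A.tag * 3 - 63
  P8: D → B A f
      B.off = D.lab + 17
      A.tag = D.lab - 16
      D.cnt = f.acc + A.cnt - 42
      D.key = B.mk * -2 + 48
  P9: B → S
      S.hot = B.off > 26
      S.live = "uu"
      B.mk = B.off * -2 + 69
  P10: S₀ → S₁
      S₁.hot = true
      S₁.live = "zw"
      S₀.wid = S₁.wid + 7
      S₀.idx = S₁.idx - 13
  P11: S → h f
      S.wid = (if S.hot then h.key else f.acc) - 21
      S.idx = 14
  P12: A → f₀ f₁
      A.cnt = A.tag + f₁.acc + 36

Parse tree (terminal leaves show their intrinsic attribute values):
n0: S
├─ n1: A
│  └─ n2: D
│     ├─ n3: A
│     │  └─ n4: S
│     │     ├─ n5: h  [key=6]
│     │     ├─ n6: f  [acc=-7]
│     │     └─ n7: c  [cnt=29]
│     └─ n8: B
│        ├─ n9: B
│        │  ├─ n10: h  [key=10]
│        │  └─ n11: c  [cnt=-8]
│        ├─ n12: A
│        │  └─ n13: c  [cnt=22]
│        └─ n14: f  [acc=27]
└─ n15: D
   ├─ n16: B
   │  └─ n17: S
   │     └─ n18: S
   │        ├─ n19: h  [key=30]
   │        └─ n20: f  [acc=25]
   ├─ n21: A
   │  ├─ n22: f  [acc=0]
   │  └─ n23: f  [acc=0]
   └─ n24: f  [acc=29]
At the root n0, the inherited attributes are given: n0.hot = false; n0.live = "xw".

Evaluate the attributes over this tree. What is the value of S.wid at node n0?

27

1. n0.hot = false  [given at root]
2. n0.live = "xw"  [given at root]
3. n1.tag = 0  [len(S.live) - 2]
4. n2.lab = 3  [A.tag * -2 + 3]
5. n3.tag = -2  [-2]
6. n4.hot = true  [A.tag > -3]
7. n4.live = "mn"  ["mn"]
8. n5.key = 6  [terminal]
9. n6.acc = -7  [terminal]
10. n7.cnt = 29  [terminal]
11. n4.wid = 16  [f.acc + c.cnt - 6]
12. n4.idx = -3  [(if S.hot then c.cnt else h.key) - 32]
13. n3.cnt = 6  [A.tag * 3 + 12]
14. n8.off = 17  [A.cnt + 11]
15. n9.off = 16  [B₀.off - 1]
16. n10.key = 10  [terminal]
17. n11.cnt = -8  [terminal]
18. n9.mk = 19  [h.key + 9]
19. n12.tag = 29  [B₀.off + 12]
20. n13.cnt = 22  [terminal]
21. n12.cnt = 24  [A.tag * 3 - 63]
22. n14.acc = 27  [terminal]
23. n8.mk = -4  [f.acc - 31]
24. n2.cnt = 15  [D.lab + 12]
25. n2.key = 5  [B.mk * -1 + 1]
26. n1.cnt = 8  [8]
27. n15.lab = 9  [9]
28. n16.off = 26  [D.lab + 17]
29. n17.hot = false  [B.off > 26]
30. n17.live = "uu"  ["uu"]
31. n18.hot = true  [true]
32. n18.live = "zw"  ["zw"]
33. n19.key = 30  [terminal]
34. n20.acc = 25  [terminal]
35. n18.wid = 9  [(if S.hot then h.key else f.acc) - 21]
36. n18.idx = 14  [14]
37. n17.wid = 16  [S₁.wid + 7]
38. n17.idx = 1  [S₁.idx - 13]
39. n16.mk = 17  [B.off * -2 + 69]
40. n21.tag = -7  [D.lab - 16]
41. n22.acc = 0  [terminal]
42. n23.acc = 0  [terminal]
43. n21.cnt = 29  [A.tag + f₁.acc + 36]
44. n24.acc = 29  [terminal]
45. n15.cnt = 16  [f.acc + A.cnt - 42]
46. n15.key = 14  [B.mk * -2 + 48]
47. n0.wid = 27  [D.cnt + 11]
48. n0.idx = 26  [D.cnt + 10]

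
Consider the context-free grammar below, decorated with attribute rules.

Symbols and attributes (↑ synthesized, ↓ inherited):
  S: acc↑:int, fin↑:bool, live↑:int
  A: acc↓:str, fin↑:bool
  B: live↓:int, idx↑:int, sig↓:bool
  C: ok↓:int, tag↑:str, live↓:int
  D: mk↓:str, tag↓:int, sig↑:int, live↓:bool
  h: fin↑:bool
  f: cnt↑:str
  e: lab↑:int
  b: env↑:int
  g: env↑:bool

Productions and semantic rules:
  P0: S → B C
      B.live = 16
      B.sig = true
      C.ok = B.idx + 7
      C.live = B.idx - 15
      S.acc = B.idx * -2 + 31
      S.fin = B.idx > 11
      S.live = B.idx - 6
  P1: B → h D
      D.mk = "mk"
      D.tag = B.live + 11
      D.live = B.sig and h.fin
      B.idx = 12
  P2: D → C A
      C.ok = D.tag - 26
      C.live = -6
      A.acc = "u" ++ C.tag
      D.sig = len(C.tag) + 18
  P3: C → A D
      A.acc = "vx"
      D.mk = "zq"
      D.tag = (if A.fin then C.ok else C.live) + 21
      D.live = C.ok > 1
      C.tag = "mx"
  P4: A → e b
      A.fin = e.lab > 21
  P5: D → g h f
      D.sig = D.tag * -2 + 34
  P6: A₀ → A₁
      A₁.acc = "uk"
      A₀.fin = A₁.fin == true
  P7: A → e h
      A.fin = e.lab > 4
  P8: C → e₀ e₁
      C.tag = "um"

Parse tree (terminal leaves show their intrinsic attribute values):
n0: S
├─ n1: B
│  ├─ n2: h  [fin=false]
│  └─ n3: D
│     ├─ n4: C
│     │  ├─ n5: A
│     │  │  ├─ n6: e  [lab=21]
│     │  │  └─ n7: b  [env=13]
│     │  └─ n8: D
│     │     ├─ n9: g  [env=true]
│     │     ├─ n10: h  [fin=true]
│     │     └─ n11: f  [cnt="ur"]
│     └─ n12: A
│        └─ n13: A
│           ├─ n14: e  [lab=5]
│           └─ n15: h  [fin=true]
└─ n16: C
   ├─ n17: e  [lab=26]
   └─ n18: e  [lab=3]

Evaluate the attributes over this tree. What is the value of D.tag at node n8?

1. n1.live = 16  [16]
2. n1.sig = true  [true]
3. n2.fin = false  [terminal]
4. n3.mk = "mk"  ["mk"]
5. n3.tag = 27  [B.live + 11]
6. n3.live = false  [B.sig and h.fin]
7. n4.ok = 1  [D.tag - 26]
8. n4.live = -6  [-6]
9. n5.acc = "vx"  ["vx"]
10. n6.lab = 21  [terminal]
11. n7.env = 13  [terminal]
12. n5.fin = false  [e.lab > 21]
13. n8.mk = "zq"  ["zq"]
14. n8.tag = 15  [(if A.fin then C.ok else C.live) + 21]
15. n8.live = false  [C.ok > 1]
16. n9.env = true  [terminal]
17. n10.fin = true  [terminal]
18. n11.cnt = "ur"  [terminal]
19. n8.sig = 4  [D.tag * -2 + 34]
20. n4.tag = "mx"  ["mx"]
21. n12.acc = "umx"  ["u" ++ C.tag]
22. n13.acc = "uk"  ["uk"]
23. n14.lab = 5  [terminal]
24. n15.fin = true  [terminal]
25. n13.fin = true  [e.lab > 4]
26. n12.fin = true  [A₁.fin == true]
27. n3.sig = 20  [len(C.tag) + 18]
28. n1.idx = 12  [12]
29. n16.ok = 19  [B.idx + 7]
30. n16.live = -3  [B.idx - 15]
31. n17.lab = 26  [terminal]
32. n18.lab = 3  [terminal]
33. n16.tag = "um"  ["um"]
34. n0.acc = 7  [B.idx * -2 + 31]
35. n0.fin = true  [B.idx > 11]
36. n0.live = 6  [B.idx - 6]

15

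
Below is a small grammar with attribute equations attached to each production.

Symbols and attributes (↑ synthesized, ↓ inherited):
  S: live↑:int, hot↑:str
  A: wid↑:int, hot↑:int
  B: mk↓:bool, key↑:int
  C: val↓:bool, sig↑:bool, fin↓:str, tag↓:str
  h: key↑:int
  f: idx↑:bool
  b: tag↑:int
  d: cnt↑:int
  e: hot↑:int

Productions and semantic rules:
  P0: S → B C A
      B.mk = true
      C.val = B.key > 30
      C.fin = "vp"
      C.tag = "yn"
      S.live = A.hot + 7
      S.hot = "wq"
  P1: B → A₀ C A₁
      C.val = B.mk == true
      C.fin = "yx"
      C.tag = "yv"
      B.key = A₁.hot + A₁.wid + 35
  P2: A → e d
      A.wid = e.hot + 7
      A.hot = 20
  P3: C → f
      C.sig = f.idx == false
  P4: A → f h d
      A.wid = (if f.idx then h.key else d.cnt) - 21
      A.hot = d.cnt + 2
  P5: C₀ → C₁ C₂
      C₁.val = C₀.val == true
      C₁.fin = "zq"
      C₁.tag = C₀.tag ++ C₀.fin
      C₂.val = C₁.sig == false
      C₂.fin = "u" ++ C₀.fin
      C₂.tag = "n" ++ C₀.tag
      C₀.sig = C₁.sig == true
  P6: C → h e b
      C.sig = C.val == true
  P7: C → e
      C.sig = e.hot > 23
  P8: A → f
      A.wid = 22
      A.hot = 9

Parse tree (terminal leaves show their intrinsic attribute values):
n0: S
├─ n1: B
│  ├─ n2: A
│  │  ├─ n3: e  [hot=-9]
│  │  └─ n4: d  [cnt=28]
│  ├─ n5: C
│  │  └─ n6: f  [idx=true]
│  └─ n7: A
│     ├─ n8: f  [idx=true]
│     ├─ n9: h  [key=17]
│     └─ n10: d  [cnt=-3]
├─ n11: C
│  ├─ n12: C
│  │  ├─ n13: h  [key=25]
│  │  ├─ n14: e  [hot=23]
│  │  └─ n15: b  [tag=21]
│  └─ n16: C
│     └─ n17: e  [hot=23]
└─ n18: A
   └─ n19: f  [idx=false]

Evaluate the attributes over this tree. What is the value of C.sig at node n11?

1. n1.mk = true  [true]
2. n3.hot = -9  [terminal]
3. n4.cnt = 28  [terminal]
4. n2.wid = -2  [e.hot + 7]
5. n2.hot = 20  [20]
6. n5.val = true  [B.mk == true]
7. n5.fin = "yx"  ["yx"]
8. n5.tag = "yv"  ["yv"]
9. n6.idx = true  [terminal]
10. n5.sig = false  [f.idx == false]
11. n8.idx = true  [terminal]
12. n9.key = 17  [terminal]
13. n10.cnt = -3  [terminal]
14. n7.wid = -4  [(if f.idx then h.key else d.cnt) - 21]
15. n7.hot = -1  [d.cnt + 2]
16. n1.key = 30  [A₁.hot + A₁.wid + 35]
17. n11.val = false  [B.key > 30]
18. n11.fin = "vp"  ["vp"]
19. n11.tag = "yn"  ["yn"]
20. n12.val = false  [C₀.val == true]
21. n12.fin = "zq"  ["zq"]
22. n12.tag = "ynvp"  [C₀.tag ++ C₀.fin]
23. n13.key = 25  [terminal]
24. n14.hot = 23  [terminal]
25. n15.tag = 21  [terminal]
26. n12.sig = false  [C.val == true]
27. n16.val = true  [C₁.sig == false]
28. n16.fin = "uvp"  ["u" ++ C₀.fin]
29. n16.tag = "nyn"  ["n" ++ C₀.tag]
30. n17.hot = 23  [terminal]
31. n16.sig = false  [e.hot > 23]
32. n11.sig = false  [C₁.sig == true]
33. n19.idx = false  [terminal]
34. n18.wid = 22  [22]
35. n18.hot = 9  [9]
36. n0.live = 16  [A.hot + 7]
37. n0.hot = "wq"  ["wq"]

false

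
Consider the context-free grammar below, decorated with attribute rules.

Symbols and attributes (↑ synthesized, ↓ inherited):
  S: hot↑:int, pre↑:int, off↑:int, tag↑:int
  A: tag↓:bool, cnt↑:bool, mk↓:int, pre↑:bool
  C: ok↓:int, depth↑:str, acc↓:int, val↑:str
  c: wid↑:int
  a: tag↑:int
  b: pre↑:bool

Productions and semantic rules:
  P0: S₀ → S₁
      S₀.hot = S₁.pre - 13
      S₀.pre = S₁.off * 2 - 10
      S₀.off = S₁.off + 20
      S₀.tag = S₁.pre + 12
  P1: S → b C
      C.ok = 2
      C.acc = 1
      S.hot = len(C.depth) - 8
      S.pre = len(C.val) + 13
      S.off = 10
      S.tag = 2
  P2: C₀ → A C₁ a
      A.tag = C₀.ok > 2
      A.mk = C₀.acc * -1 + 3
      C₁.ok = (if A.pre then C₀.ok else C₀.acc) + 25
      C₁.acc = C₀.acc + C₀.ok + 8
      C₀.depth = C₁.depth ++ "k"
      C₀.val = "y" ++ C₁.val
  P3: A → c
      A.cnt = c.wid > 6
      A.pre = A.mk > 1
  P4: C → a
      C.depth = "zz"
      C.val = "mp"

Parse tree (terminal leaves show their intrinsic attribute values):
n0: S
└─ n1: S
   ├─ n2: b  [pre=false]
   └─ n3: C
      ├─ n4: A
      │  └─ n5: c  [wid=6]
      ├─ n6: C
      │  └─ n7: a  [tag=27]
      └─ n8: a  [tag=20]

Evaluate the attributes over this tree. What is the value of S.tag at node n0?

28

1. n2.pre = false  [terminal]
2. n3.ok = 2  [2]
3. n3.acc = 1  [1]
4. n4.tag = false  [C₀.ok > 2]
5. n4.mk = 2  [C₀.acc * -1 + 3]
6. n5.wid = 6  [terminal]
7. n4.cnt = false  [c.wid > 6]
8. n4.pre = true  [A.mk > 1]
9. n6.ok = 27  [(if A.pre then C₀.ok else C₀.acc) + 25]
10. n6.acc = 11  [C₀.acc + C₀.ok + 8]
11. n7.tag = 27  [terminal]
12. n6.depth = "zz"  ["zz"]
13. n6.val = "mp"  ["mp"]
14. n8.tag = 20  [terminal]
15. n3.depth = "zzk"  [C₁.depth ++ "k"]
16. n3.val = "ymp"  ["y" ++ C₁.val]
17. n1.hot = -5  [len(C.depth) - 8]
18. n1.pre = 16  [len(C.val) + 13]
19. n1.off = 10  [10]
20. n1.tag = 2  [2]
21. n0.hot = 3  [S₁.pre - 13]
22. n0.pre = 10  [S₁.off * 2 - 10]
23. n0.off = 30  [S₁.off + 20]
24. n0.tag = 28  [S₁.pre + 12]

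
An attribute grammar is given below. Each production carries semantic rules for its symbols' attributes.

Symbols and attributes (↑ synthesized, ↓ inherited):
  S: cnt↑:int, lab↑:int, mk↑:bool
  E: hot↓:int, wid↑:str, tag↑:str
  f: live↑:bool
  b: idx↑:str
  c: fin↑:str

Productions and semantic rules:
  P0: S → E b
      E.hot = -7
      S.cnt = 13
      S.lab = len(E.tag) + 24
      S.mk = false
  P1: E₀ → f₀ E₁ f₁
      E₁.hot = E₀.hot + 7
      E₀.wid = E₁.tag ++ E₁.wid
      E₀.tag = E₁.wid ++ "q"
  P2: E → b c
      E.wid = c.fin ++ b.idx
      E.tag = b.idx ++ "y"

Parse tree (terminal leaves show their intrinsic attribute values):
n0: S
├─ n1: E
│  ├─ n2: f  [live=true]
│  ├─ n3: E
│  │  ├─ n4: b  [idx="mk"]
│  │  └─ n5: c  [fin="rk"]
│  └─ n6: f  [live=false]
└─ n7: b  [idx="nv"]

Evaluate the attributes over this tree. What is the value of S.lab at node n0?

29

1. n1.hot = -7  [-7]
2. n2.live = true  [terminal]
3. n3.hot = 0  [E₀.hot + 7]
4. n4.idx = "mk"  [terminal]
5. n5.fin = "rk"  [terminal]
6. n3.wid = "rkmk"  [c.fin ++ b.idx]
7. n3.tag = "mky"  [b.idx ++ "y"]
8. n6.live = false  [terminal]
9. n1.wid = "mkyrkmk"  [E₁.tag ++ E₁.wid]
10. n1.tag = "rkmkq"  [E₁.wid ++ "q"]
11. n7.idx = "nv"  [terminal]
12. n0.cnt = 13  [13]
13. n0.lab = 29  [len(E.tag) + 24]
14. n0.mk = false  [false]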